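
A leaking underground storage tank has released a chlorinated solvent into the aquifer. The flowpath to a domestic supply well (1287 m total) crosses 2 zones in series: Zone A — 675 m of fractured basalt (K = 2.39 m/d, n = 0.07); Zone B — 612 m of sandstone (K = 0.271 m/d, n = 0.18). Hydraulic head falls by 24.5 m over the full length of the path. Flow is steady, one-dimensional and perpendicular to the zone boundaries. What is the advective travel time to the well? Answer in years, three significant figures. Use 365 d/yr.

44.7 years

Continuity: the same q passes through each zone, so ΔH = q·Σ(L_j/K_j) — the zones act as resistances in series.
Σ(L/K) = 675/2.39 + 612/0.271 = 282.4 + 2258 = 2541 d
q = ΔH / Σ(L/K) = 24.5 / 2541 = 0.009643 m/d (same in every zone)
Zone A: v = q/n = 0.009643/0.07 = 0.1378 m/d → t_A = 675/0.1378 = 4900 d
Zone B: v = q/n = 0.009643/0.18 = 0.05357 m/d → t_B = 612/0.05357 = 11420 d
Total t = 4900 + 11420 = 16320 d
   = 16320 / 365 = 44.7 yr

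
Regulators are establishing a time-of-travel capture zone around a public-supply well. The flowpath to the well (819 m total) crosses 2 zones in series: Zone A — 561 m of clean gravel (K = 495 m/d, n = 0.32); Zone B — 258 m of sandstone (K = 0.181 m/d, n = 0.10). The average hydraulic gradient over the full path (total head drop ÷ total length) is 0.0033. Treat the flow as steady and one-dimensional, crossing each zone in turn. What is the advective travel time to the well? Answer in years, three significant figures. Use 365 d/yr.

297 years

Continuity: the same q passes through each zone, so ΔH = q·Σ(L_j/K_j) — the zones act as resistances in series.
Σ(L/K) = 561/495 + 258/0.181 = 1.133 + 1425 = 1427 d
K_eq = L_total / Σ(L/K) = 819 / 1427 = 0.5741 m/d
q = K_eq · i = 0.5741 × 0.0033 = 0.001895 m/d (same in every zone)
Zone A: v = q/n = 0.001895/0.32 = 0.005921 m/d → t_A = 561/0.005921 = 94750 d
Zone B: v = q/n = 0.001895/0.10 = 0.01895 m/d → t_B = 258/0.01895 = 13620 d
Total t = 94750 + 13620 = 108400 d
   = 108400 / 365 = 297 yr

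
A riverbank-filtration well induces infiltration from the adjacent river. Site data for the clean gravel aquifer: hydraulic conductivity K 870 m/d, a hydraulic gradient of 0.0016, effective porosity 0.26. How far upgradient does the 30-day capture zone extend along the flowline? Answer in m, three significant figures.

161 m

Specific discharge q = 870 × 0.0016 = 1.392 m/d
Average linear velocity = 1.392 / 0.26 = 5.354 m/d
L = v × T = 5.354 × 30 = 160.6 m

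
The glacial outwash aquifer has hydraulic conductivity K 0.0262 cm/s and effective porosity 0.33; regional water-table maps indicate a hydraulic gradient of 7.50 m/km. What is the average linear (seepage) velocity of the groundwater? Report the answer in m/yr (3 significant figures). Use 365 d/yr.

188 m/yr

K = 0.0262 cm/s × 864 = 22.64 m/d
Specific discharge q = 22.64 × 0.0075 = 0.1698 m/d
Average linear velocity = 0.1698 / 0.33 = 0.5145 m/d
   = 0.5145 × 365 = 188 m/yr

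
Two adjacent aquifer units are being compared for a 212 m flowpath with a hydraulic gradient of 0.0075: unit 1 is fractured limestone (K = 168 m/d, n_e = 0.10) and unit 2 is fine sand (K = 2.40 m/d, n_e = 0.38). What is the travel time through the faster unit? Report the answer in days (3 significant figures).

Unit 1 (fractured limestone): v = 168×0.0075/0.10 = 12.60 m/d, t = 212/12.60 = 16.83 d
Unit 2 (fine sand): v = 2.40×0.0075/0.38 = 0.04737 m/d, t = 212/0.04737 = 4476 d
Faster unit: t = 16.8 d

16.8 days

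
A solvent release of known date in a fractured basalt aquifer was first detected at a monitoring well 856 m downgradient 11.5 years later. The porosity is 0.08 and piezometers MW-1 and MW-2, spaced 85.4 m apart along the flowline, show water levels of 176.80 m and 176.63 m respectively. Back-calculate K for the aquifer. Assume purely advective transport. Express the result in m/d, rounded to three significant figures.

Hydraulic gradient i = (176.80 − 176.63) / 85.4 = 0.17 / 85.4 = 0.001991
t = 11.5 years = 4198 d
v = L / t = 856 / 4198 = 0.2039 m/d
K = v · n / i = 0.2039 × 0.08 / 0.001991 = 8.20 m/d

8.20 m/d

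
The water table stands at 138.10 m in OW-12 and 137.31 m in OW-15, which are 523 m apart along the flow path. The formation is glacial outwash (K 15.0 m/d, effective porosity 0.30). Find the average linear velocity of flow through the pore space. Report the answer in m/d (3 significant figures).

0.0755 m/d

Hydraulic gradient i = (138.10 − 137.31) / 523 = 0.79 / 523 = 0.001511
Specific discharge q = 15.0 × 0.001511 = 0.02266 m/d
v_s = q/n_e = 0.02266/0.30 = 0.07553 m/d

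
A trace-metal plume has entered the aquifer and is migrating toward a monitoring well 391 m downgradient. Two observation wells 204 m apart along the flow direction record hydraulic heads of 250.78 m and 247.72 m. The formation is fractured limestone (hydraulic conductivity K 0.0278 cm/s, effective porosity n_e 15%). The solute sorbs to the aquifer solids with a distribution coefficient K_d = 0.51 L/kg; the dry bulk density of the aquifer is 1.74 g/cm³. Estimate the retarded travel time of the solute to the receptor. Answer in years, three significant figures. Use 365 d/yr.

3.08 years

Hydraulic gradient i = (250.78 − 247.72) / 204 = 3.06 / 204 = 0.01500
K = 0.0278 cm/s × 864 = 24.02 m/d
Specific discharge q = 24.02 × 0.01500 = 0.3603 m/d
Seepage velocity v = q / n = 0.3603 / 0.15 = 2.402 m/d
Retardation R = 1 + ρ_b·K_d/n = 1 + 1.74×0.51/0.15 = 6.916
Contaminant velocity v_c = v/R = 2.402/6.916 = 0.3473 m/d
t = L/v_c = 391/0.3473 = 1126 d
   = 1126/365 = 3.08 yr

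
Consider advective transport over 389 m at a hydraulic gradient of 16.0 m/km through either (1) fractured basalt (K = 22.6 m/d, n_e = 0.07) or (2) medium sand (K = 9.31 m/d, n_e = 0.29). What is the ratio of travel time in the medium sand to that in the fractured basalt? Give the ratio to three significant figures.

10.1

Unit 1 (fractured basalt): v = 22.6×0.016/0.07 = 5.166 m/d, t = 389/5.166 = 75.30 d
Unit 2 (medium sand): v = 9.31×0.016/0.29 = 0.5137 m/d, t = 389/0.5137 = 757.3 d
t(medium sand) / t(fractured basalt) = 757.3/75.30 = 10.1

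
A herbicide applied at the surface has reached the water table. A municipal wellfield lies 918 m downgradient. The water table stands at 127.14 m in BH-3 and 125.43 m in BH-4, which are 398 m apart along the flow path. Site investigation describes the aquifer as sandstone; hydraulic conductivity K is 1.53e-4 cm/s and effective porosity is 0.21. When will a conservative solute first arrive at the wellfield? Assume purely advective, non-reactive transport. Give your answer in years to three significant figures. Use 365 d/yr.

930 years

Hydraulic gradient i = (127.14 − 125.43) / 398 = 1.71 / 398 = 0.004296
K = 1.53e-4 cm/s × 864 = 0.1322 m/d
q = Ki = 0.1322 × 0.004296 = 5.680e-4 m/d
v_s = q/n_e = 5.680e-4/0.21 = 0.002705 m/d
t = L / v = 918 / 0.002705 = 339400 d
   = 339400 / 365 = 930 yr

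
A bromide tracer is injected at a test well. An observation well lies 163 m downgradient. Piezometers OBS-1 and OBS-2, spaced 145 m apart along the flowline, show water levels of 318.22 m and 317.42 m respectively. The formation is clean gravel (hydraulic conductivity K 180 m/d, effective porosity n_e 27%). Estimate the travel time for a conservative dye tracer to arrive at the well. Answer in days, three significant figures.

Hydraulic gradient i = (318.22 − 317.42) / 145 = 0.80 / 145 = 0.005517
q = Ki = 180 × 0.005517 = 0.9931 m/d
Seepage velocity v = q / n = 0.9931 / 0.27 = 3.678 m/d
t = L / v = 163 / 3.678 = 44.32 d

44.3 days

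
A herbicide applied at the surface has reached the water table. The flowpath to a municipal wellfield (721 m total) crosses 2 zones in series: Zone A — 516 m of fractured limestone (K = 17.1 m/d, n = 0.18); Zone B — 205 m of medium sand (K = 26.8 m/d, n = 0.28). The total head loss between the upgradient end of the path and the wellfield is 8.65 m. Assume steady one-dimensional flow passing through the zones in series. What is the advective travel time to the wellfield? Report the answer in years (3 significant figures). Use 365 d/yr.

1.80 years

Steady 1-D flow in series ⇒ the Darcy flux q is identical in every zone and the zone head losses add (resistances L/K in series).
Σ(L/K) = 516/17.1 + 205/26.8 = 30.18 + 7.649 = 37.82 d
q = ΔH / Σ(L/K) = 8.65 / 37.82 = 0.2287 m/d (same in every zone)
Zone A: v = q/n = 0.2287/0.18 = 1.270 m/d → t_A = 516/1.270 = 406.1 d
Zone B: v = q/n = 0.2287/0.28 = 0.8167 m/d → t_B = 205/0.8167 = 251.0 d
Total t = 406.1 + 251.0 = 657.1 d
   = 657.1 / 365 = 1.80 yr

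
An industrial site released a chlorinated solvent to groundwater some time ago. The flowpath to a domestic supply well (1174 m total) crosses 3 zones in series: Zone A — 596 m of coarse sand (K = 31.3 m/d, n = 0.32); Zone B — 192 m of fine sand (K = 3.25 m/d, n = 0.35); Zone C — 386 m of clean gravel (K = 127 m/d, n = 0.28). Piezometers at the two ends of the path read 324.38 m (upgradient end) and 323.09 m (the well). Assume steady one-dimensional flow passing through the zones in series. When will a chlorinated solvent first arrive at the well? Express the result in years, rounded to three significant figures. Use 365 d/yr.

Total head drop ΔH = 324.38 − 323.09 = 1.29 m
Continuity: the same q passes through each zone, so ΔH = q·Σ(L_j/K_j) — the zones act as resistances in series.
Σ(L/K) = 596/31.3 + 192/3.25 + 386/127 = 19.04 + 59.08 + 3.039 = 81.16 d
q = ΔH / Σ(L/K) = 1.29 / 81.16 = 0.01589 m/d (same in every zone)
Zone A: v = q/n = 0.01589/0.32 = 0.04967 m/d → t_A = 596/0.04967 = 12000 d
Zone B: v = q/n = 0.01589/0.35 = 0.04541 m/d → t_B = 192/0.04541 = 4228 d
Zone C: v = q/n = 0.01589/0.28 = 0.05677 m/d → t_C = 386/0.05677 = 6800 d
Total t = 12000 + 4228 + 6800 = 23030 d
   = 23030 / 365 = 63.1 yr

63.1 years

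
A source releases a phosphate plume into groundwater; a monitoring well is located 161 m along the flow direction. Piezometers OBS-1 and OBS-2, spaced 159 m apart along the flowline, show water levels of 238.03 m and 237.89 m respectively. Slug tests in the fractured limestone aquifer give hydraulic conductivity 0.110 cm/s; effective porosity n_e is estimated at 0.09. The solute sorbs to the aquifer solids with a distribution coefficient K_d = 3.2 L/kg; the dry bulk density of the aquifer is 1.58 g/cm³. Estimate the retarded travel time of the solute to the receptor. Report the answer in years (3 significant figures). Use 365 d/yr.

27.1 years

Hydraulic gradient i = (238.03 − 237.89) / 159 = 0.14 / 159 = 8.805e-4
K = 0.110 cm/s × 864 = 95.04 m/d
Darcy flux q = K·i = 95.04 × 8.805e-4 = 0.08368 m/d
Seepage velocity v = q / n = 0.08368 / 0.09 = 0.9298 m/d
Retardation R = 1 + ρ_b·K_d/n = 1 + 1.58×3.2/0.09 = 57.18
Contaminant velocity v_c = v/R = 0.9298/57.18 = 0.01626 m/d
t = L/v_c = 161/0.01626 = 9901 d
   = 9901/365 = 27.1 yr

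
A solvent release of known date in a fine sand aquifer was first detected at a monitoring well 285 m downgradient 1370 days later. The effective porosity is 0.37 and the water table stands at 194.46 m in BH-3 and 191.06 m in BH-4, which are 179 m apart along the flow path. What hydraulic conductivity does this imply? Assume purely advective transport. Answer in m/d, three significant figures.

Hydraulic gradient i = (194.46 − 191.06) / 179 = 3.40 / 179 = 0.01899
v = L / t = 285 / 1370 = 0.2080 m/d
K = v · n / i = 0.2080 × 0.37 / 0.01899 = 4.05 m/d

4.05 m/d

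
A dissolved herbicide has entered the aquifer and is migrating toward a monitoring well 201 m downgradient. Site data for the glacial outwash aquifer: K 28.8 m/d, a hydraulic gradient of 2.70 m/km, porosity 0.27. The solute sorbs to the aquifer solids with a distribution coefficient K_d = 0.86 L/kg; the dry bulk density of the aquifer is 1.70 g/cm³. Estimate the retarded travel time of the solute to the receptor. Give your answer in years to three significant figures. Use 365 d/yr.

12.3 years

q = Ki = 28.8 × 0.0027 = 0.07776 m/d
Average linear velocity = 0.07776 / 0.27 = 0.2880 m/d
Retardation R = 1 + ρ_b·K_d/n = 1 + 1.70×0.86/0.27 = 6.415
Contaminant velocity v_c = v/R = 0.2880/6.415 = 0.04490 m/d
t = L/v_c = 201/0.04490 = 4477 d
   = 4477/365 = 12.3 yr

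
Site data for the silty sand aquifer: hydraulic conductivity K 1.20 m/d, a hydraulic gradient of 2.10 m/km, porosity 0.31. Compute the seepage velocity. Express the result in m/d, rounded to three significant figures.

Darcy flux q = K·i = 1.20 × 0.0021 = 0.002520 m/d
v_s = q/n_e = 0.002520/0.31 = 0.008129 m/d

0.00813 m/d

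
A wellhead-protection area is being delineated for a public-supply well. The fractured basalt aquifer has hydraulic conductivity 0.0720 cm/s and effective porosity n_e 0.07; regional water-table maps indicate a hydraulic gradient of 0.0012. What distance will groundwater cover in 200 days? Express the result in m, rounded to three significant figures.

K = 0.0720 cm/s × 864 = 62.21 m/d
Darcy flux q = K·i = 62.21 × 0.0012 = 0.07465 m/d
v = Ki/n = 62.21·0.0012/0.07 = 1.066 m/d
L = v × T = 1.066 × 200 = 213.3 m

213 m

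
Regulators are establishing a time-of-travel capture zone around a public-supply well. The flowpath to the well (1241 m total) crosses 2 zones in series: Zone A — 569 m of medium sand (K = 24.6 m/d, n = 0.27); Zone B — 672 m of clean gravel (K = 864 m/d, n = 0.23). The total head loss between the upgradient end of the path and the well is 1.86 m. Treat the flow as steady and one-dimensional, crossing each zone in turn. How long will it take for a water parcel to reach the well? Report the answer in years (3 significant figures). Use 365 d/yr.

Steady 1-D flow in series ⇒ the Darcy flux q is identical in every zone and the zone head losses add (resistances L/K in series).
Σ(L/K) = 569/24.6 + 672/864 = 23.13 + 0.7778 = 23.91 d
q = ΔH / Σ(L/K) = 1.86 / 23.91 = 0.07780 m/d (same in every zone)
Zone A: v = q/n = 0.07780/0.27 = 0.2881 m/d → t_A = 569/0.2881 = 1975 d
Zone B: v = q/n = 0.07780/0.23 = 0.3383 m/d → t_B = 672/0.3383 = 1987 d
Total t = 1975 + 1987 = 3961 d
   = 3961 / 365 = 10.9 yr

10.9 years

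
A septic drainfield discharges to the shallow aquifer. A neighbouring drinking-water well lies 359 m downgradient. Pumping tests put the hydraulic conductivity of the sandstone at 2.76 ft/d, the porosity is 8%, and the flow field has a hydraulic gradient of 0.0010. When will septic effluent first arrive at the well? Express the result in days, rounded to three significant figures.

K = 2.76 ft/d × 0.3048 = 0.8412 m/d
q = Ki = 0.8412 × 0.0010 = 8.412e-4 m/d
Average linear velocity = 8.412e-4 / 0.08 = 0.01052 m/d
t = L / v = 359 / 0.01052 = 34140 d

34100 days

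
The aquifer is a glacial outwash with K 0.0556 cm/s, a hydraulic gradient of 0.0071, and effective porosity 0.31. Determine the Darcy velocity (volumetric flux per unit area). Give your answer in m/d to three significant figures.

0.341 m/d

K = 0.0556 cm/s × 864 = 48.04 m/d
q = Ki = 48.04 × 0.0071 = 0.3411 m/d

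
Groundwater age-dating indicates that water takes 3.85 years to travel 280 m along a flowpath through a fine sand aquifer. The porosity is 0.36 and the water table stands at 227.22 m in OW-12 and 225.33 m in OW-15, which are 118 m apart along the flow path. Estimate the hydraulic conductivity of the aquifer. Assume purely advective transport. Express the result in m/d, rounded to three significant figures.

4.48 m/d

Hydraulic gradient i = (227.22 − 225.33) / 118 = 1.89 / 118 = 0.01602
t = 3.85 years = 1405 d
v = L / t = 280 / 1405 = 0.1993 m/d
K = v · n / i = 0.1993 × 0.36 / 0.01602 = 4.48 m/d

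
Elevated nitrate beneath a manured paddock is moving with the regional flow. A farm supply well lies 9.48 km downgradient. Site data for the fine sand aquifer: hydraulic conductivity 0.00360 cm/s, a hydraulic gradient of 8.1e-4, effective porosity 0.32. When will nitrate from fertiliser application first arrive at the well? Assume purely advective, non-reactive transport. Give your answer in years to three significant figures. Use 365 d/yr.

3300 years

K = 0.00360 cm/s × 864 = 3.110 m/d
Specific discharge q = 3.110 × 8.1e-4 = 0.002519 m/d
Seepage velocity v = q / n = 0.002519 / 0.32 = 0.007873 m/d
L = 9.48 km = 9480 m
t = L / v = 9480 / 0.007873 = 1.204e6 d
   = 1.204e6 / 365 = 3300 yr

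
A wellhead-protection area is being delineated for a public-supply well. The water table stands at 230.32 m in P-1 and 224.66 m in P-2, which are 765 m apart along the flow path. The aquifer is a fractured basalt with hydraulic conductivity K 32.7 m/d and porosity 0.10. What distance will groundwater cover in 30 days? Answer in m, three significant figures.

Hydraulic gradient i = (230.32 − 224.66) / 765 = 5.66 / 765 = 0.007399
q = Ki = 32.7 × 0.007399 = 0.2419 m/d
v_s = q/n_e = 0.2419/0.10 = 2.419 m/d
L = v × T = 2.419 × 30 = 72.58 m

72.6 m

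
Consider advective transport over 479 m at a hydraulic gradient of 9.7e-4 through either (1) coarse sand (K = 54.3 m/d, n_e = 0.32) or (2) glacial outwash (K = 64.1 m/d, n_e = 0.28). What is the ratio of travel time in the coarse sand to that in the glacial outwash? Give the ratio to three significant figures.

1.35

Unit 1 (coarse sand): v = 54.3×9.7e-4/0.32 = 0.1646 m/d, t = 479/0.1646 = 2910 d
Unit 2 (glacial outwash): v = 64.1×9.7e-4/0.28 = 0.2221 m/d, t = 479/0.2221 = 2157 d
t(coarse sand) / t(glacial outwash) = 2910/2157 = 1.35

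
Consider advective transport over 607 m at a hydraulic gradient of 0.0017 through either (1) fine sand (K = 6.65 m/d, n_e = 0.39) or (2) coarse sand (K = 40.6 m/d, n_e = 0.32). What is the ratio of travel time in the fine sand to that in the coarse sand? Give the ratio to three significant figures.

Unit 1 (fine sand): v = 6.65×0.0017/0.39 = 0.02899 m/d, t = 607/0.02899 = 20940 d
Unit 2 (coarse sand): v = 40.6×0.0017/0.32 = 0.2157 m/d, t = 607/0.2157 = 2814 d
t(fine sand) / t(coarse sand) = 20940/2814 = 7.44

7.44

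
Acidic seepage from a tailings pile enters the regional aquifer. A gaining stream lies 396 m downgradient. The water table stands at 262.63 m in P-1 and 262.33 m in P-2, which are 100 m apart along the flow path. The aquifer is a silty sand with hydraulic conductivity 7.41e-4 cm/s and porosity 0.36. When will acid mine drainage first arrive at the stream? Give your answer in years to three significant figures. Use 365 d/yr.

203 years

Hydraulic gradient i = (262.63 − 262.33) / 100 = 0.30 / 100 = 0.003000
K = 7.41e-4 cm/s × 864 = 0.6402 m/d
q = Ki = 0.6402 × 0.003000 = 0.001921 m/d
Average linear velocity = 0.001921 / 0.36 = 0.005335 m/d
t = L / v = 396 / 0.005335 = 74220 d
   = 74220 / 365 = 203 yr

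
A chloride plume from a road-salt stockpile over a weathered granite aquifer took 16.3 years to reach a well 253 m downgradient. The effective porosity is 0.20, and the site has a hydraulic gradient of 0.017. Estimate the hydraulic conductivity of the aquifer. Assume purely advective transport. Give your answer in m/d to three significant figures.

0.500 m/d

t = 16.3 years = 5950 d
v = L / t = 253 / 5950 = 0.04252 m/d
K = v · n / i = 0.04252 × 0.20 / 0.017 = 0.500 m/d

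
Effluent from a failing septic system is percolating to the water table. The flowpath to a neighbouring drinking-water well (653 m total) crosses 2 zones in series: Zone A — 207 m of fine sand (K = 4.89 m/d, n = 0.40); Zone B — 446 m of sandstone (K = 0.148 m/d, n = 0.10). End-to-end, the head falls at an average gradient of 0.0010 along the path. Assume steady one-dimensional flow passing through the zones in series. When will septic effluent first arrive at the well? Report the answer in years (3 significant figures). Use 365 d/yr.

Steady 1-D flow in series ⇒ the Darcy flux q is identical in every zone and the zone head losses add (resistances L/K in series).
Σ(L/K) = 207/4.89 + 446/0.148 = 42.33 + 3014 = 3056 d
K_eq = L_total / Σ(L/K) = 653 / 3056 = 0.2137 m/d
q = K_eq · i = 0.2137 × 0.0010 = 2.137e-4 m/d (same in every zone)
Zone A: v = q/n = 2.137e-4/0.40 = 5.342e-4 m/d → t_A = 207/5.342e-4 = 387500 d
Zone B: v = q/n = 2.137e-4/0.10 = 0.002137 m/d → t_B = 446/0.002137 = 208700 d
Total t = 387500 + 208700 = 596200 d
   = 596200 / 365 = 1630 yr

1630 years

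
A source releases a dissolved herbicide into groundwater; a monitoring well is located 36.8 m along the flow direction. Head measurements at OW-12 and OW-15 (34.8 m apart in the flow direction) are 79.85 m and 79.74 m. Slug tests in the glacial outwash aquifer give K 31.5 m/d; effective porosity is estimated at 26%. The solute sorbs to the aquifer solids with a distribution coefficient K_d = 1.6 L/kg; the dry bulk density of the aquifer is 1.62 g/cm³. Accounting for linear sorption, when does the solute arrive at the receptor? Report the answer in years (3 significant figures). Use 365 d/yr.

Hydraulic gradient i = (79.85 − 79.74) / 34.8 = 0.11 / 34.8 = 0.003161
Darcy flux q = K·i = 31.5 × 0.003161 = 0.09957 m/d
v_s = q/n_e = 0.09957/0.26 = 0.3830 m/d
Retardation R = 1 + ρ_b·K_d/n = 1 + 1.62×1.6/0.26 = 10.97
Contaminant velocity v_c = v/R = 0.3830/10.97 = 0.03491 m/d
t = L/v_c = 36.8/0.03491 = 1054 d
   = 1054/365 = 2.89 yr

2.89 years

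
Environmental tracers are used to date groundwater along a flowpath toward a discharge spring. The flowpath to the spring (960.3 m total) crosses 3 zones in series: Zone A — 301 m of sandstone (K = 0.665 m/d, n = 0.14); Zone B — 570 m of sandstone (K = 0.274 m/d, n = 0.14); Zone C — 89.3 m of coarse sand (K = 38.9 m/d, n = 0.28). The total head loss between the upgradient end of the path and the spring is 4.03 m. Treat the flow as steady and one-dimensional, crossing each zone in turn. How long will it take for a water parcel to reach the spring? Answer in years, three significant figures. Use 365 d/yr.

Steady 1-D flow in series ⇒ the Darcy flux q is identical in every zone and the zone head losses add (resistances L/K in series).
Σ(L/K) = 301/0.665 + 570/0.274 + 89.3/38.9 = 452.6 + 2080 + 2.296 = 2535 d
q = ΔH / Σ(L/K) = 4.03 / 2535 = 0.001590 m/d (same in every zone)
Zone A: v = q/n = 0.001590/0.14 = 0.01135 m/d → t_A = 301/0.01135 = 26510 d
Zone B: v = q/n = 0.001590/0.14 = 0.01135 m/d → t_B = 570/0.01135 = 50200 d
Zone C: v = q/n = 0.001590/0.28 = 0.005677 m/d → t_C = 89.3/0.005677 = 15730 d
Total t = 26510 + 50200 + 15730 = 92440 d
   = 92440 / 365 = 253 yr

253 years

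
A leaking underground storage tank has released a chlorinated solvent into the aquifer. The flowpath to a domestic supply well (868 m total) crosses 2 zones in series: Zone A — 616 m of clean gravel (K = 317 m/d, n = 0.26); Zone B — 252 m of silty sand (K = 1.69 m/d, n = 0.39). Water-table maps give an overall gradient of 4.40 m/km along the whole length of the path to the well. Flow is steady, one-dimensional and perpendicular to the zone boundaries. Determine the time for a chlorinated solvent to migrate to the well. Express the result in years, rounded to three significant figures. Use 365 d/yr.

28.0 years

For zones in series the flux q is common to all zones; the equivalent conductivity is the harmonic (thickness-weighted) mean, K_eq = L_total / Σ(L_j/K_j).
Σ(L/K) = 616/317 + 252/1.69 = 1.943 + 149.1 = 151.1 d
K_eq = L_total / Σ(L/K) = 868 / 151.1 = 5.746 m/d
q = K_eq · i = 5.746 × 0.0044 = 0.02528 m/d (same in every zone)
Zone A: v = q/n = 0.02528/0.26 = 0.09724 m/d → t_A = 616/0.09724 = 6335 d
Zone B: v = q/n = 0.02528/0.39 = 0.06483 m/d → t_B = 252/0.06483 = 3887 d
Total t = 6335 + 3887 = 10220 d
   = 10220 / 365 = 28.0 yr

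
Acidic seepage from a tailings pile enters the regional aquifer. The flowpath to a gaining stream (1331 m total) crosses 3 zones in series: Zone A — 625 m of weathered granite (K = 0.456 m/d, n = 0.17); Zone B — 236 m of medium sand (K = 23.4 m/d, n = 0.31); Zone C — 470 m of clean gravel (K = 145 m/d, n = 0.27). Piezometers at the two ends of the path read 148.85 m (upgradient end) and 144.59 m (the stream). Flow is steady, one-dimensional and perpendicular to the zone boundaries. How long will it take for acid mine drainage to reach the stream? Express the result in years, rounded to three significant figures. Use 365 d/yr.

273 years

Total head drop ΔH = 148.85 − 144.59 = 4.26 m
Continuity: the same q passes through each zone, so ΔH = q·Σ(L_j/K_j) — the zones act as resistances in series.
Σ(L/K) = 625/0.456 + 236/23.4 + 470/145 = 1371 + 10.09 + 3.241 = 1384 d
q = ΔH / Σ(L/K) = 4.26 / 1384 = 0.003078 m/d (same in every zone)
Zone A: v = q/n = 0.003078/0.17 = 0.01811 m/d → t_A = 625/0.01811 = 34520 d
Zone B: v = q/n = 0.003078/0.31 = 0.009930 m/d → t_B = 236/0.009930 = 23770 d
Zone C: v = q/n = 0.003078/0.27 = 0.01140 m/d → t_C = 470/0.01140 = 41230 d
Total t = 34520 + 23770 + 41230 = 99510 d
   = 99510 / 365 = 273 yr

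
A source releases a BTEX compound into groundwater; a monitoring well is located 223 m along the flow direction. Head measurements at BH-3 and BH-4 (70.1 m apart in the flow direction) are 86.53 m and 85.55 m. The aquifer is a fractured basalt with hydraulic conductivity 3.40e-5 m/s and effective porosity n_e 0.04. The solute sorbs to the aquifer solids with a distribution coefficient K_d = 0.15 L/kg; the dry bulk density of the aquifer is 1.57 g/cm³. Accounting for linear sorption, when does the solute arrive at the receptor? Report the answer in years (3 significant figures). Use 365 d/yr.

4.10 years

Hydraulic gradient i = (86.53 − 85.55) / 70.1 = 0.98 / 70.1 = 0.01398
K = 3.40e-5 m/s × 86400 s/d = 2.938 m/d
q = Ki = 2.938 × 0.01398 = 0.04107 m/d
Average linear velocity = 0.04107 / 0.04 = 1.027 m/d
Retardation R = 1 + ρ_b·K_d/n = 1 + 1.57×0.15/0.04 = 6.887
Contaminant velocity v_c = v/R = 1.027/6.887 = 0.1491 m/d
t = L/v_c = 223/0.1491 = 1496 d
   = 1496/365 = 4.10 yr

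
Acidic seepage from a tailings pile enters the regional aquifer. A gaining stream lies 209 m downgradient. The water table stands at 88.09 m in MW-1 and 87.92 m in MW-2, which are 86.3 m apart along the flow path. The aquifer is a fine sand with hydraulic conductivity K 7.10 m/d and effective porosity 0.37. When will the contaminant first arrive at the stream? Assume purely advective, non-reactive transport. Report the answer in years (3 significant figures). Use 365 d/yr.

15.1 years

Hydraulic gradient i = (88.09 − 87.92) / 86.3 = 0.17 / 86.3 = 0.001970
Darcy flux q = K·i = 7.10 × 0.001970 = 0.01399 m/d
v = Ki/n = 7.10·0.001970/0.37 = 0.03780 m/d
t = L / v = 209 / 0.03780 = 5529 d
   = 5529 / 365 = 15.1 yr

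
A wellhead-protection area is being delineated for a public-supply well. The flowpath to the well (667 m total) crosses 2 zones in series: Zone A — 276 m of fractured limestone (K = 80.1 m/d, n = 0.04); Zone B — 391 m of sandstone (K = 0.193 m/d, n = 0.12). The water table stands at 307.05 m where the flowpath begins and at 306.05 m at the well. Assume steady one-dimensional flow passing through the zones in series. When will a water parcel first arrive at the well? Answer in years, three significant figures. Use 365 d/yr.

Total head drop ΔH = 307.05 − 306.05 = 1.00 m
Continuity: the same q passes through each zone, so ΔH = q·Σ(L_j/K_j) — the zones act as resistances in series.
Σ(L/K) = 276/80.1 + 391/0.193 = 3.446 + 2026 = 2029 d
q = ΔH / Σ(L/K) = 1.00 / 2029 = 4.928e-4 m/d (same in every zone)
Zone A: v = q/n = 4.928e-4/0.04 = 0.01232 m/d → t_A = 276/0.01232 = 22400 d
Zone B: v = q/n = 4.928e-4/0.12 = 0.004106 m/d → t_B = 391/0.004106 = 95220 d
Total t = 22400 + 95220 = 117600 d
   = 117600 / 365 = 322 yr

322 years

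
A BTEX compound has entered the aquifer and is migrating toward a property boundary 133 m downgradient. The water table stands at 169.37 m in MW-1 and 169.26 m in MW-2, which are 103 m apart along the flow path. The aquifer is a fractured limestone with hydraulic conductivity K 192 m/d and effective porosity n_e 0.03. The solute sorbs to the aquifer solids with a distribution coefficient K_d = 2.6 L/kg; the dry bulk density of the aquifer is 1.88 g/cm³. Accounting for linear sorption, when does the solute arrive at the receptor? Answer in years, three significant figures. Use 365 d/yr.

Hydraulic gradient i = (169.37 − 169.26) / 103 = 0.11 / 103 = 0.001068
q = Ki = 192 × 0.001068 = 0.2050 m/d
v_s = q/n_e = 0.2050/0.03 = 6.835 m/d
Retardation R = 1 + ρ_b·K_d/n = 1 + 1.88×2.6/0.03 = 163.9
Contaminant velocity v_c = v/R = 6.835/163.9 = 0.04169 m/d
t = L/v_c = 133/0.04169 = 3190 d
   = 3190/365 = 8.74 yr

8.74 years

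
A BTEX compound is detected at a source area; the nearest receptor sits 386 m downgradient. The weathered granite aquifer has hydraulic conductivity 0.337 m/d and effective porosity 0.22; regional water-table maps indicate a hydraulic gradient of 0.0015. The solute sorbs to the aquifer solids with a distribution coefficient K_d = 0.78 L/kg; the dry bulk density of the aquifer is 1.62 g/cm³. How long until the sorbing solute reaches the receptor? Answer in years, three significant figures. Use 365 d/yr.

Darcy flux q = K·i = 0.337 × 0.0015 = 5.055e-4 m/d
Average linear velocity = 5.055e-4 / 0.22 = 0.002298 m/d
Retardation R = 1 + ρ_b·K_d/n = 1 + 1.62×0.78/0.22 = 6.744
Contaminant velocity v_c = v/R = 0.002298/6.744 = 3.407e-4 m/d
t = L/v_c = 386/3.407e-4 = 1.133e6 d
   = 1.133e6/365 = 3100 yr

3100 years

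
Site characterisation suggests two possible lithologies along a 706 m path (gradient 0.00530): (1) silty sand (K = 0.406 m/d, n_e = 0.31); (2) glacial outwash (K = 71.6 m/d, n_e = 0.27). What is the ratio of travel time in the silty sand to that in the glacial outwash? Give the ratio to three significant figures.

Unit 1 (silty sand): v = 0.406×0.0053/0.31 = 0.006941 m/d, t = 706/0.006941 = 101700 d
Unit 2 (glacial outwash): v = 71.6×0.0053/0.27 = 1.405 m/d, t = 706/1.405 = 502.3 d
t(silty sand) / t(glacial outwash) = 101700/502.3 = 202

202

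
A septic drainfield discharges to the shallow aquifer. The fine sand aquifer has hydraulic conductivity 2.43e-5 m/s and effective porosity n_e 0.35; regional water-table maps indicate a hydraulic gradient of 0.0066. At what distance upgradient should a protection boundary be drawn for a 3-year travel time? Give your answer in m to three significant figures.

43.4 m

K = 2.43e-5 m/s × 86400 s/d = 2.100 m/d
Darcy flux q = K·i = 2.100 × 0.0066 = 0.01386 m/d
v = Ki/n = 2.100·0.0066/0.35 = 0.03959 m/d
T = 3 yr × 365 = 1095 d
L = v × T = 0.03959 × 1095 = 43.35 m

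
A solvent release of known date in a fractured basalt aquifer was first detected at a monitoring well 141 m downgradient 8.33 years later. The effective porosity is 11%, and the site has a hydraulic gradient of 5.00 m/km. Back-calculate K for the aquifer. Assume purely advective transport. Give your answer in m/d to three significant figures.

t = 8.33 years = 3040 d
v = L / t = 141 / 3040 = 0.04637 m/d
K = v · n / i = 0.04637 × 0.11 / 0.0050 = 1.02 m/d

1.02 m/d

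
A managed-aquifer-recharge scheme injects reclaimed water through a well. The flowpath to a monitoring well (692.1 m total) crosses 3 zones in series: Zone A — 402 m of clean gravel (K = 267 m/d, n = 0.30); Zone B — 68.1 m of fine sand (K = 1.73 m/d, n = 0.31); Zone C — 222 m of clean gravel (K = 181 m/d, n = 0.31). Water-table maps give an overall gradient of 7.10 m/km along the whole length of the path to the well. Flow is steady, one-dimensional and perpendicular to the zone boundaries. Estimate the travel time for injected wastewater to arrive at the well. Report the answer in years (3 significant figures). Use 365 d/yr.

4.94 years

For zones in series the flux q is common to all zones; the equivalent conductivity is the harmonic (thickness-weighted) mean, K_eq = L_total / Σ(L_j/K_j).
Σ(L/K) = 402/267 + 68.1/1.73 + 222/181 = 1.506 + 39.36 + 1.227 = 42.10 d
K_eq = L_total / Σ(L/K) = 692.1 / 42.10 = 16.44 m/d
q = K_eq · i = 16.44 × 0.0071 = 0.1167 m/d (same in every zone)
Zone A: v = q/n = 0.1167/0.30 = 0.3891 m/d → t_A = 402/0.3891 = 1033 d
Zone B: v = q/n = 0.1167/0.31 = 0.3765 m/d → t_B = 68.1/0.3765 = 180.9 d
Zone C: v = q/n = 0.1167/0.31 = 0.3765 m/d → t_C = 222/0.3765 = 589.6 d
Total t = 1033 + 180.9 + 589.6 = 1804 d
   = 1804 / 365 = 4.94 yr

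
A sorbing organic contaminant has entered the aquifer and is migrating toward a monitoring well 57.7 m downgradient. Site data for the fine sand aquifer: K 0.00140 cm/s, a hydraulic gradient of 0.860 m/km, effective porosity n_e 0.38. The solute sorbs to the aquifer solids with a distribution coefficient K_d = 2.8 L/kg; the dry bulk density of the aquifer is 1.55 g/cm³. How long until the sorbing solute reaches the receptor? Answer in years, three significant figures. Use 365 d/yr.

K = 0.00140 cm/s × 864 = 1.210 m/d
Darcy flux q = K·i = 1.210 × 8.6e-4 = 0.001040 m/d
Average linear velocity = 0.001040 / 0.38 = 0.002738 m/d
Retardation R = 1 + ρ_b·K_d/n = 1 + 1.55×2.8/0.38 = 12.42
Contaminant velocity v_c = v/R = 0.002738/12.42 = 2.204e-4 m/d
t = L/v_c = 57.7/2.204e-4 = 261800 d
   = 261800/365 = 717 yr

717 years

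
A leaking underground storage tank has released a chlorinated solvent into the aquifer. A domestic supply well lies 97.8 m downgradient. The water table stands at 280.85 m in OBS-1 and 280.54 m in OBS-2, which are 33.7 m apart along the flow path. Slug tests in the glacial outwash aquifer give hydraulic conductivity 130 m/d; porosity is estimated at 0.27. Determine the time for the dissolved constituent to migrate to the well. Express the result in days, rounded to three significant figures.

22.1 days

Hydraulic gradient i = (280.85 − 280.54) / 33.7 = 0.31 / 33.7 = 0.009199
Specific discharge q = 130 × 0.009199 = 1.196 m/d
Average linear velocity = 1.196 / 0.27 = 4.429 m/d
t = L / v = 97.8 / 4.429 = 22.08 d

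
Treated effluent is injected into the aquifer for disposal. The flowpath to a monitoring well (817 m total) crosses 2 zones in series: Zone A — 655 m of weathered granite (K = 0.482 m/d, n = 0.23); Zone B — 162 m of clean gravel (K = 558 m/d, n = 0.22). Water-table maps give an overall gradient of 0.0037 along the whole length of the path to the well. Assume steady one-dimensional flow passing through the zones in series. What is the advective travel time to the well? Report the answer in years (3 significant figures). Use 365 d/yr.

Continuity: the same q passes through each zone, so ΔH = q·Σ(L_j/K_j) — the zones act as resistances in series.
Σ(L/K) = 655/0.482 + 162/558 = 1359 + 0.2903 = 1359 d
K_eq = L_total / Σ(L/K) = 817 / 1359 = 0.6011 m/d
q = K_eq · i = 0.6011 × 0.0037 = 0.002224 m/d (same in every zone)
Zone A: v = q/n = 0.002224/0.23 = 0.009670 m/d → t_A = 655/0.009670 = 67740 d
Zone B: v = q/n = 0.002224/0.22 = 0.01011 m/d → t_B = 162/0.01011 = 16030 d
Total t = 67740 + 16030 = 83760 d
   = 83760 / 365 = 229 yr

229 years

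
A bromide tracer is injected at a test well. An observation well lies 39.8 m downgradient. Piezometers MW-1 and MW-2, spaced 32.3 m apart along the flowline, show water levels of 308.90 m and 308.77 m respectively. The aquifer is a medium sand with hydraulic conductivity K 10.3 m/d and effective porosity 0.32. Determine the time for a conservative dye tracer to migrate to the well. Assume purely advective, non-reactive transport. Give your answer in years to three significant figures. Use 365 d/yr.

Hydraulic gradient i = (308.90 − 308.77) / 32.3 = 0.13 / 32.3 = 0.004025
q = Ki = 10.3 × 0.004025 = 0.04146 m/d
Seepage velocity v = q / n = 0.04146 / 0.32 = 0.1295 m/d
t = L / v = 39.8 / 0.1295 = 307.2 d
   = 307.2 / 365 = 0.842 yr

0.842 years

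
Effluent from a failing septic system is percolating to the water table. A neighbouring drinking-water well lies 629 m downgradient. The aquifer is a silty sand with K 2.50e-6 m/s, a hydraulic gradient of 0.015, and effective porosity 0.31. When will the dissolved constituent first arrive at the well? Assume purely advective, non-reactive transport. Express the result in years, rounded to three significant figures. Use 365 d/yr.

K = 2.50e-6 m/s × 86400 s/d = 0.2160 m/d
Darcy flux q = K·i = 0.2160 × 0.015 = 0.003240 m/d
v_s = q/n_e = 0.003240/0.31 = 0.01045 m/d
t = L / v = 629 / 0.01045 = 60180 d
   = 60180 / 365 = 165 yr

165 years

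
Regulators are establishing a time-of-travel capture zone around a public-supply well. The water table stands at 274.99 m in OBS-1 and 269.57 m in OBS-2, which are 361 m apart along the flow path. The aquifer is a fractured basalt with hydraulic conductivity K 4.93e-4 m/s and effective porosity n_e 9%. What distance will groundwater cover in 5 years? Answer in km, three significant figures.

Hydraulic gradient i = (274.99 − 269.57) / 361 = 5.42 / 361 = 0.01501
K = 4.93e-4 m/s × 86400 s/d = 42.60 m/d
q = Ki = 42.60 × 0.01501 = 0.6395 m/d
Average linear velocity = 0.6395 / 0.09 = 7.106 m/d
T = 5 yr × 365 = 1825 d
L = v × T = 7.106 × 1825 = 12970 m
   = 13.0 km

13.0 km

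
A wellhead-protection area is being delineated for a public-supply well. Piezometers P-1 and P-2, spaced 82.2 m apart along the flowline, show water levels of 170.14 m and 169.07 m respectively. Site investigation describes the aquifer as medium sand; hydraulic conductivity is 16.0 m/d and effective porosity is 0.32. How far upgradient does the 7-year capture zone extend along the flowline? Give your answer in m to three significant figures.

Hydraulic gradient i = (170.14 − 169.07) / 82.2 = 1.07 / 82.2 = 0.01302
q = Ki = 16.0 × 0.01302 = 0.2083 m/d
Seepage velocity v = q / n = 0.2083 / 0.32 = 0.6509 m/d
T = 7 yr × 365 = 2555 d
L = v × T = 0.6509 × 2555 = 1663 m

1660 m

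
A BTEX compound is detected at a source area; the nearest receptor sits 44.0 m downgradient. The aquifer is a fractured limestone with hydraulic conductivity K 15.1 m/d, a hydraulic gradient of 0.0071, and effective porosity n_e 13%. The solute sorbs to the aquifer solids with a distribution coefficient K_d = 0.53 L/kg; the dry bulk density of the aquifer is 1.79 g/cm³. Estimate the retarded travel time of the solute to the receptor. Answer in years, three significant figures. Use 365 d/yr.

Darcy flux q = K·i = 15.1 × 0.0071 = 0.1072 m/d
v_s = q/n_e = 0.1072/0.13 = 0.8247 m/d
Retardation R = 1 + ρ_b·K_d/n = 1 + 1.79×0.53/0.13 = 8.298
Contaminant velocity v_c = v/R = 0.8247/8.298 = 0.09939 m/d
t = L/v_c = 44.0/0.09939 = 442.7 d
   = 442.7/365 = 1.21 yr

1.21 years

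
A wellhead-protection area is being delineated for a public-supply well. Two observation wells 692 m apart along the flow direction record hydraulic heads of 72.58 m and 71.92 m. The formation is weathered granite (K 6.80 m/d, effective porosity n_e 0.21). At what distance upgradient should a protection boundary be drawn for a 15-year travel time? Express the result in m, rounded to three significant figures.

Hydraulic gradient i = (72.58 − 71.92) / 692 = 0.66 / 692 = 9.538e-4
Darcy flux q = K·i = 6.80 × 9.538e-4 = 0.006486 m/d
v_s = q/n_e = 0.006486/0.21 = 0.03088 m/d
T = 15 yr × 365 = 5475 d
L = v × T = 0.03088 × 5475 = 169.1 m

169 m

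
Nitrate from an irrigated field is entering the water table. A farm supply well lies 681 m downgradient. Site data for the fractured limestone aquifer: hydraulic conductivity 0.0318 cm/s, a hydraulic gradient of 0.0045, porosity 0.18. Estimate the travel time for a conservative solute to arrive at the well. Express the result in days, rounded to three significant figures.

K = 0.0318 cm/s × 864 = 27.48 m/d
q = Ki = 27.48 × 0.0045 = 0.1236 m/d
v_s = q/n_e = 0.1236/0.18 = 0.6869 m/d
t = L / v = 681 / 0.6869 = 991.4 d

991 days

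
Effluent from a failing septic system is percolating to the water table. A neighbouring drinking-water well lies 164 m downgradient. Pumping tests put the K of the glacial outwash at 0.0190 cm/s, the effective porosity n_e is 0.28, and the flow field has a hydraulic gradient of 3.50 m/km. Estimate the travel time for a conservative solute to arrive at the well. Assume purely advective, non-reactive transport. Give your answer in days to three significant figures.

K = 0.0190 cm/s × 864 = 16.42 m/d
Darcy flux q = K·i = 16.42 × 0.0035 = 0.05746 m/d
v_s = q/n_e = 0.05746/0.28 = 0.2052 m/d
t = L / v = 164 / 0.2052 = 799.2 d

799 days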